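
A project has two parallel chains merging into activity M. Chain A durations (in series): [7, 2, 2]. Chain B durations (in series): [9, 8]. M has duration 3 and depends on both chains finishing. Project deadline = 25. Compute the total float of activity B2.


Forward pass: ES(B2) = sum of predecessors on chain B = 9
EF = ES + duration = 9 + 8 = 17
Backward pass: LF(M) = deadline = 25; LS(M) = 25 - 3 = 22
LF(B2) = LS(M) - sum(successors on chain B) = 22 - 0 = 22
LS = LF - duration = 22 - 8 = 14
Total float = LS - ES = 14 - 9 = 5

5


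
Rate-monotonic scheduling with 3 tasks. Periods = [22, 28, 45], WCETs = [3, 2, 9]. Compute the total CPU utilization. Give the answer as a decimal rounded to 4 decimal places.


Compute individual utilizations (exact fractions):
  Task 1: C/T = 3/22 (approx. 0.1364)
  Task 2: C/T = 2/28 = 1/14 (approx. 0.0714)
  Task 3: C/T = 9/45 = 1/5 (approx. 0.2)
Total utilization U = 3/22 + 1/14 + 1/5 = 157/385
Rounded to 4 decimal places: U = 0.4078
RM (Liu & Layland) bound for 3 tasks = 0.779763; compare with U = 157/385 (approx. 0.407792)
U <= bound, so schedulable by RM sufficient condition.

0.4078


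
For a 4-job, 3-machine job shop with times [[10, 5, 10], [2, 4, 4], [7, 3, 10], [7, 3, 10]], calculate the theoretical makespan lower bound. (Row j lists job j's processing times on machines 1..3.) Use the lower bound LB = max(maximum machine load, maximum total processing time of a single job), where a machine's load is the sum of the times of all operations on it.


Machine loads:
  Machine 1: 10 + 2 + 7 + 7 = 26
  Machine 2: 5 + 4 + 3 + 3 = 15
  Machine 3: 10 + 4 + 10 + 10 = 34
Max machine load = 34
Job totals:
  Job 1: 25
  Job 2: 10
  Job 3: 20
  Job 4: 20
Max job total = 25
Lower bound = max(34, 25) = 34

34


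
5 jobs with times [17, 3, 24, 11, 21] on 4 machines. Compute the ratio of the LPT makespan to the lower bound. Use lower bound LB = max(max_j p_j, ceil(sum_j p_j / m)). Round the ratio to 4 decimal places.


LPT order: [24, 21, 17, 11, 3]
Machine loads after assignment: [24, 21, 17, 14]
LPT makespan = 24
Lower bound = max(max_job, ceil(total/4)) = max(24, 19) = 24
Ratio = 24 / 24 = 1.0

1.0


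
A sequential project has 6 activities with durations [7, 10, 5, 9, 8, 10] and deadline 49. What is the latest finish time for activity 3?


LF(activity 3) = deadline - sum of successor durations
Successors: activities 4 through 6 with durations [9, 8, 10]
Sum of successor durations = 27
LF = 49 - 27 = 22

22


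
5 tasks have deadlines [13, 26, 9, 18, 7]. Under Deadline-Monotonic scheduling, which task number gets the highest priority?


Sort tasks by relative deadline (ascending):
  Task 5: deadline = 7
  Task 3: deadline = 9
  Task 1: deadline = 13
  Task 4: deadline = 18
  Task 2: deadline = 26
Priority order (highest first): [5, 3, 1, 4, 2]
Highest priority task = 5

5


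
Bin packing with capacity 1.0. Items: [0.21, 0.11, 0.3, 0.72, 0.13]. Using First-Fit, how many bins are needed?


Place items sequentially using First-Fit:
  Item 0.21 -> new Bin 1
  Item 0.11 -> Bin 1 (now 0.32)
  Item 0.3 -> Bin 1 (now 0.62)
  Item 0.72 -> new Bin 2
  Item 0.13 -> Bin 1 (now 0.75)
Total bins used = 2

2


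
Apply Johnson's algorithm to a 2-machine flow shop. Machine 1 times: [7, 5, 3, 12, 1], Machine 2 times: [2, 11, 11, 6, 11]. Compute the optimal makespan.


Apply Johnson's rule:
  Group 1 (a <= b): [(5, 1, 11), (3, 3, 11), (2, 5, 11)]
  Group 2 (a > b): [(4, 12, 6), (1, 7, 2)]
Optimal job order: [5, 3, 2, 4, 1]
Schedule:
  Job 5: M1 done at 1, M2 done at 12
  Job 3: M1 done at 4, M2 done at 23
  Job 2: M1 done at 9, M2 done at 34
  Job 4: M1 done at 21, M2 done at 40
  Job 1: M1 done at 28, M2 done at 42
Makespan = 42

42


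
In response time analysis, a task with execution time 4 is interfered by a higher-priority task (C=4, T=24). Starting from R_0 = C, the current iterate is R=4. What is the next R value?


R_next = C + ceil(R_prev / T_hp) * C_hp
ceil(4 / 24) = ceil(0.1667) = 1
Interference = 1 * 4 = 4
R_next = 4 + 4 = 8

8


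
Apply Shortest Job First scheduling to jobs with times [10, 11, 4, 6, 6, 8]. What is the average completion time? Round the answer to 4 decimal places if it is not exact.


SJF order (ascending): [4, 6, 6, 8, 10, 11]
Completion times:
  Job 1: burst=4, C=4
  Job 2: burst=6, C=10
  Job 3: burst=6, C=16
  Job 4: burst=8, C=24
  Job 5: burst=10, C=34
  Job 6: burst=11, C=45
Average completion = 133/6 = 22.1667

22.1667


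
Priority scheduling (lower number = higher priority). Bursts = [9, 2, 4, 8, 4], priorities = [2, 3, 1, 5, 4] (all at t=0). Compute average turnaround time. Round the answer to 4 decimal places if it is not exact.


Sort by priority (ascending = highest first):
Order: [(1, 4), (2, 9), (3, 2), (4, 4), (5, 8)]
Completion times:
  Priority 1, burst=4, C=4
  Priority 2, burst=9, C=13
  Priority 3, burst=2, C=15
  Priority 4, burst=4, C=19
  Priority 5, burst=8, C=27
Average turnaround = 78/5 = 15.6

15.6


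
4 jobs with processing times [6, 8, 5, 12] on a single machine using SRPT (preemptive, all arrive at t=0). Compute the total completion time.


Since all jobs arrive at t=0, SRPT equals SPT ordering.
SPT order: [5, 6, 8, 12]
Completion times:
  Job 1: p=5, C=5
  Job 2: p=6, C=11
  Job 3: p=8, C=19
  Job 4: p=12, C=31
Total completion time = 5 + 11 + 19 + 31 = 66

66


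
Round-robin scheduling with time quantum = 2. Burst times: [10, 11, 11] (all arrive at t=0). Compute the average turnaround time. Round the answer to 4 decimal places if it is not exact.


Time quantum = 2
Execution trace:
  J1 runs 2 units, time = 2
  J2 runs 2 units, time = 4
  J3 runs 2 units, time = 6
  J1 runs 2 units, time = 8
  J2 runs 2 units, time = 10
  J3 runs 2 units, time = 12
  J1 runs 2 units, time = 14
  J2 runs 2 units, time = 16
  J3 runs 2 units, time = 18
  J1 runs 2 units, time = 20
  J2 runs 2 units, time = 22
  J3 runs 2 units, time = 24
  J1 runs 2 units, time = 26
  J2 runs 2 units, time = 28
  J3 runs 2 units, time = 30
  J2 runs 1 units, time = 31
  J3 runs 1 units, time = 32
Finish times: [26, 31, 32]
Average turnaround = 89/3 = 29.6667

29.6667


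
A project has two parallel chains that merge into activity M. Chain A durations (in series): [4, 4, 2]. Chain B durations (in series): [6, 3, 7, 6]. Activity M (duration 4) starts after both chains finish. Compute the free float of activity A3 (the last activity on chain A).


ES(A3) = sum of predecessors on chain A = 8
EF(A3) = ES + duration = 8 + 2 = 10
Successor of A3 is M. ES(M) = max(sum(A), sum(B)) = max(10, 22) = 22
Free float = ES(successor) - EF(current) = 22 - 10 = 12

12


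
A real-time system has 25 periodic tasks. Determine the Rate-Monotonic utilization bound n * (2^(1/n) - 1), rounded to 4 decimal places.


Compute 2^(1/25) = 1.0281138267
Subtract 1: 1.0281138267 - 1 = 0.0281138267
Multiply by n: 25 * 0.0281138267 = 0.7028456675
Round to 4 dp: 0.7028

0.7028


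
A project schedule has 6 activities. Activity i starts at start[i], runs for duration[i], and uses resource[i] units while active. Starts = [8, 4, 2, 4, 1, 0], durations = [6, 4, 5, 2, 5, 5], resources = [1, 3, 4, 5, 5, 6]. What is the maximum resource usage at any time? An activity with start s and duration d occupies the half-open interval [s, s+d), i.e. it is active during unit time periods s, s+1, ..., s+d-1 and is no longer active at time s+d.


Each activity i is active on [start_i, start_i + duration_i).
Compute total resource usage per time slot:
  t=0: active resources = [6], total = 6
  t=1: active resources = [5, 6], total = 11
  t=2: active resources = [4, 5, 6], total = 15
  t=3: active resources = [4, 5, 6], total = 15
  t=4: active resources = [3, 4, 5, 5, 6], total = 23
  t=5: active resources = [3, 4, 5, 5], total = 17
  t=6: active resources = [3, 4], total = 7
  t=7: active resources = [3], total = 3
  t=8: active resources = [1], total = 1
  t=9: active resources = [1], total = 1
  t=10: active resources = [1], total = 1
  t=11: active resources = [1], total = 1
  t=12: active resources = [1], total = 1
  t=13: active resources = [1], total = 1
Peak resource demand = 23

23


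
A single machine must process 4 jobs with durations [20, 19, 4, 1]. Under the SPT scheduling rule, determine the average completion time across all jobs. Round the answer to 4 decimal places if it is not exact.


Sort jobs by processing time (SPT order): [1, 4, 19, 20]
Compute completion times sequentially:
  Job 1: processing = 1, completes at 1
  Job 2: processing = 4, completes at 5
  Job 3: processing = 19, completes at 24
  Job 4: processing = 20, completes at 44
Sum of completion times = 74
Average completion time = 74/4 = 18.5

18.5


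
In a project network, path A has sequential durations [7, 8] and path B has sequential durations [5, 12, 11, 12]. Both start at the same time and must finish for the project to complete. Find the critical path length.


Path A total = 7 + 8 = 15
Path B total = 5 + 12 + 11 + 12 = 40
Critical path = longest path = max(15, 40) = 40

40


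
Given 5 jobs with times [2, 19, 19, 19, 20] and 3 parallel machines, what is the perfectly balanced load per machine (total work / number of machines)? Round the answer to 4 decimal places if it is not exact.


Total processing time = 2 + 19 + 19 + 19 + 20 = 79
Number of machines = 3
Ideal balanced load = 79 / 3 = 26.3333

26.3333


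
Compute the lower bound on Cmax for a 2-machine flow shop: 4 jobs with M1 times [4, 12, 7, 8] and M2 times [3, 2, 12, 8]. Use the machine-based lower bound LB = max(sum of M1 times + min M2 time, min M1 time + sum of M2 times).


LB1 = sum(M1 times) + min(M2 times) = 31 + 2 = 33
LB2 = min(M1 times) + sum(M2 times) = 4 + 25 = 29
Lower bound = max(LB1, LB2) = max(33, 29) = 33

33


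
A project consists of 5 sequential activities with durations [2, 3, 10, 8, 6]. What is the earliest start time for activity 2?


Activity 2 starts after activities 1 through 1 complete.
Predecessor durations: [2]
ES = 2 = 2

2


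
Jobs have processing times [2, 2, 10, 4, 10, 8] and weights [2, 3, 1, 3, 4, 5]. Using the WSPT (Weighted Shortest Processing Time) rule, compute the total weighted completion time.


Compute p/w ratios and sort ascending (WSPT): [(2, 3), (2, 2), (4, 3), (8, 5), (10, 4), (10, 1)]
Compute weighted completion times:
  Job (p=2,w=3): C=2, w*C=3*2=6
  Job (p=2,w=2): C=4, w*C=2*4=8
  Job (p=4,w=3): C=8, w*C=3*8=24
  Job (p=8,w=5): C=16, w*C=5*16=80
  Job (p=10,w=4): C=26, w*C=4*26=104
  Job (p=10,w=1): C=36, w*C=1*36=36
Total weighted completion time = 258

258


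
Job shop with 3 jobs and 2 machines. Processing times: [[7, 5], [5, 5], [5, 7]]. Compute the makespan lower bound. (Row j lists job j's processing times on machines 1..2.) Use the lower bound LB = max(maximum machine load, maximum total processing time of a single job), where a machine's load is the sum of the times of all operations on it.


Machine loads:
  Machine 1: 7 + 5 + 5 = 17
  Machine 2: 5 + 5 + 7 = 17
Max machine load = 17
Job totals:
  Job 1: 12
  Job 2: 10
  Job 3: 12
Max job total = 12
Lower bound = max(17, 12) = 17

17


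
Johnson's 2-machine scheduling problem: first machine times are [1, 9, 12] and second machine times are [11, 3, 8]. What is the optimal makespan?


Apply Johnson's rule:
  Group 1 (a <= b): [(1, 1, 11)]
  Group 2 (a > b): [(3, 12, 8), (2, 9, 3)]
Optimal job order: [1, 3, 2]
Schedule:
  Job 1: M1 done at 1, M2 done at 12
  Job 3: M1 done at 13, M2 done at 21
  Job 2: M1 done at 22, M2 done at 25
Makespan = 25

25


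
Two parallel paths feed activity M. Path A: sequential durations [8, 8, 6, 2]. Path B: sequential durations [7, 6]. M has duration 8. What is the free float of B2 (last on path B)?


ES(B2) = sum of predecessors on chain B = 7
EF(B2) = ES + duration = 7 + 6 = 13
Successor of B2 is M. ES(M) = max(sum(A), sum(B)) = max(24, 13) = 24
Free float = ES(successor) - EF(current) = 24 - 13 = 11

11


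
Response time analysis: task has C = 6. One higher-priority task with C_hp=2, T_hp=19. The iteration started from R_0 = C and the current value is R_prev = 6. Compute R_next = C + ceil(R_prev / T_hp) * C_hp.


R_next = C + ceil(R_prev / T_hp) * C_hp
ceil(6 / 19) = ceil(0.3158) = 1
Interference = 1 * 2 = 2
R_next = 6 + 2 = 8

8


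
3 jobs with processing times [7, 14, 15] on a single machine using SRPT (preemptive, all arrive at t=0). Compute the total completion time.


Since all jobs arrive at t=0, SRPT equals SPT ordering.
SPT order: [7, 14, 15]
Completion times:
  Job 1: p=7, C=7
  Job 2: p=14, C=21
  Job 3: p=15, C=36
Total completion time = 7 + 21 + 36 = 64

64


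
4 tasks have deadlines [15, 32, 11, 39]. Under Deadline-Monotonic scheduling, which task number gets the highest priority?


Sort tasks by relative deadline (ascending):
  Task 3: deadline = 11
  Task 1: deadline = 15
  Task 2: deadline = 32
  Task 4: deadline = 39
Priority order (highest first): [3, 1, 2, 4]
Highest priority task = 3

3


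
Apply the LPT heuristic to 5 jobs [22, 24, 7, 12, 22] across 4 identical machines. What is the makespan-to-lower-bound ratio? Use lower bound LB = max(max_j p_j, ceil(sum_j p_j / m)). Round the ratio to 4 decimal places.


LPT order: [24, 22, 22, 12, 7]
Machine loads after assignment: [24, 22, 22, 19]
LPT makespan = 24
Lower bound = max(max_job, ceil(total/4)) = max(24, 22) = 24
Ratio = 24 / 24 = 1.0

1.0


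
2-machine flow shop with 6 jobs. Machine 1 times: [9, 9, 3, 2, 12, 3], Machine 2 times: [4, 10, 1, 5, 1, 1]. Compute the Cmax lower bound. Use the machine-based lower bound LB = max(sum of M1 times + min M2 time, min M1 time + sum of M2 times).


LB1 = sum(M1 times) + min(M2 times) = 38 + 1 = 39
LB2 = min(M1 times) + sum(M2 times) = 2 + 22 = 24
Lower bound = max(LB1, LB2) = max(39, 24) = 39

39


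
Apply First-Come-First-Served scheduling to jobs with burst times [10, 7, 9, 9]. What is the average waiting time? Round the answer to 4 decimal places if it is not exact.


FCFS order (as given): [10, 7, 9, 9]
Waiting times:
  Job 1: wait = 0
  Job 2: wait = 10
  Job 3: wait = 17
  Job 4: wait = 26
Sum of waiting times = 53
Average waiting time = 53/4 = 13.25

13.25


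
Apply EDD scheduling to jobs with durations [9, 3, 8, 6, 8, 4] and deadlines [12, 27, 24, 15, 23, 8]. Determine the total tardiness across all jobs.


Sort by due date (EDD order): [(4, 8), (9, 12), (6, 15), (8, 23), (8, 24), (3, 27)]
Compute completion times and tardiness:
  Job 1: p=4, d=8, C=4, tardiness=max(0,4-8)=0
  Job 2: p=9, d=12, C=13, tardiness=max(0,13-12)=1
  Job 3: p=6, d=15, C=19, tardiness=max(0,19-15)=4
  Job 4: p=8, d=23, C=27, tardiness=max(0,27-23)=4
  Job 5: p=8, d=24, C=35, tardiness=max(0,35-24)=11
  Job 6: p=3, d=27, C=38, tardiness=max(0,38-27)=11
Total tardiness = 31

31


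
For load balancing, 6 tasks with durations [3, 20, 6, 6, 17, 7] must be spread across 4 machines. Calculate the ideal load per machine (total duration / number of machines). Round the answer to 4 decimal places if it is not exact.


Total processing time = 3 + 20 + 6 + 6 + 17 + 7 = 59
Number of machines = 4
Ideal balanced load = 59 / 4 = 14.75

14.75


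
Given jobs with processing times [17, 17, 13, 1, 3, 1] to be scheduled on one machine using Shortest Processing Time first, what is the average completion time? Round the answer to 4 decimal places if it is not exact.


Sort jobs by processing time (SPT order): [1, 1, 3, 13, 17, 17]
Compute completion times sequentially:
  Job 1: processing = 1, completes at 1
  Job 2: processing = 1, completes at 2
  Job 3: processing = 3, completes at 5
  Job 4: processing = 13, completes at 18
  Job 5: processing = 17, completes at 35
  Job 6: processing = 17, completes at 52
Sum of completion times = 113
Average completion time = 113/6 = 18.8333

18.8333


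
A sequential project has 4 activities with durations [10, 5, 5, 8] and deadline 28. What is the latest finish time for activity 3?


LF(activity 3) = deadline - sum of successor durations
Successors: activities 4 through 4 with durations [8]
Sum of successor durations = 8
LF = 28 - 8 = 20

20


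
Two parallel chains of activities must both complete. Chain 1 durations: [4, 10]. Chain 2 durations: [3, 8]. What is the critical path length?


Path A total = 4 + 10 = 14
Path B total = 3 + 8 = 11
Critical path = longest path = max(14, 11) = 14

14


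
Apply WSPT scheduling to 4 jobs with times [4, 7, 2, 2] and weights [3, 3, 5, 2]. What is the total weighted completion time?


Compute p/w ratios and sort ascending (WSPT): [(2, 5), (2, 2), (4, 3), (7, 3)]
Compute weighted completion times:
  Job (p=2,w=5): C=2, w*C=5*2=10
  Job (p=2,w=2): C=4, w*C=2*4=8
  Job (p=4,w=3): C=8, w*C=3*8=24
  Job (p=7,w=3): C=15, w*C=3*15=45
Total weighted completion time = 87

87


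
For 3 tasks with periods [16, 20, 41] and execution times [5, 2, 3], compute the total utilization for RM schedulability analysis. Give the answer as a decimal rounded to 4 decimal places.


Compute individual utilizations (exact fractions):
  Task 1: C/T = 5/16 (approx. 0.3125)
  Task 2: C/T = 2/20 = 1/10 (approx. 0.1)
  Task 3: C/T = 3/41 (approx. 0.0732)
Total utilization U = 5/16 + 1/10 + 3/41 = 1593/3280
Rounded to 4 decimal places: U = 0.4857
RM (Liu & Layland) bound for 3 tasks = 0.779763; compare with U = 1593/3280 (approx. 0.485671)
U <= bound, so schedulable by RM sufficient condition.

0.4857


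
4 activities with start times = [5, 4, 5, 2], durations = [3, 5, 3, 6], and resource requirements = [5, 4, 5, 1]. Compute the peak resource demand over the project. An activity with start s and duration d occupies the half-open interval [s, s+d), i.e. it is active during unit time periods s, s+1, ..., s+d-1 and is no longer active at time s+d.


Each activity i is active on [start_i, start_i + duration_i).
Compute total resource usage per time slot:
  t=0: active resources = [], total = 0
  t=1: active resources = [], total = 0
  t=2: active resources = [1], total = 1
  t=3: active resources = [1], total = 1
  t=4: active resources = [4, 1], total = 5
  t=5: active resources = [5, 4, 5, 1], total = 15
  t=6: active resources = [5, 4, 5, 1], total = 15
  t=7: active resources = [5, 4, 5, 1], total = 15
  t=8: active resources = [4], total = 4
Peak resource demand = 15

15


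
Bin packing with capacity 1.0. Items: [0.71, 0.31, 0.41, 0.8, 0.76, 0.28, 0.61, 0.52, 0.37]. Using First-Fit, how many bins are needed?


Place items sequentially using First-Fit:
  Item 0.71 -> new Bin 1
  Item 0.31 -> new Bin 2
  Item 0.41 -> Bin 2 (now 0.72)
  Item 0.8 -> new Bin 3
  Item 0.76 -> new Bin 4
  Item 0.28 -> Bin 1 (now 0.99)
  Item 0.61 -> new Bin 5
  Item 0.52 -> new Bin 6
  Item 0.37 -> Bin 5 (now 0.98)
Total bins used = 6

6


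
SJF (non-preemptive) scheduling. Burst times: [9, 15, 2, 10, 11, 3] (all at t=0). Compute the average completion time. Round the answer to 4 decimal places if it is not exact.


SJF order (ascending): [2, 3, 9, 10, 11, 15]
Completion times:
  Job 1: burst=2, C=2
  Job 2: burst=3, C=5
  Job 3: burst=9, C=14
  Job 4: burst=10, C=24
  Job 5: burst=11, C=35
  Job 6: burst=15, C=50
Average completion = 130/6 = 21.6667

21.6667


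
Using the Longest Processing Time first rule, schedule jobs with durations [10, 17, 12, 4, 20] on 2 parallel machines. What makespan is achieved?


Sort jobs in decreasing order (LPT): [20, 17, 12, 10, 4]
Assign each job to the least loaded machine:
  Machine 1: jobs [20, 10], load = 30
  Machine 2: jobs [17, 12, 4], load = 33
Makespan = max load = 33

33


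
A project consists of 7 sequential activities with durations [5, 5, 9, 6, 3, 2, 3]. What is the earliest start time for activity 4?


Activity 4 starts after activities 1 through 3 complete.
Predecessor durations: [5, 5, 9]
ES = 5 + 5 + 9 = 19

19


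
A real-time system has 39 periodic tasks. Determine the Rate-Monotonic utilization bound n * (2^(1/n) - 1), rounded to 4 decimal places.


Compute 2^(1/39) = 1.0179318843
Subtract 1: 1.0179318843 - 1 = 0.0179318843
Multiply by n: 39 * 0.0179318843 = 0.6993434877
Round to 4 dp: 0.6993

0.6993


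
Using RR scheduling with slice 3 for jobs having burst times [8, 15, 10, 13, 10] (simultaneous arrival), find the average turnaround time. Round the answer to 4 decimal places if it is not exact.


Time quantum = 3
Execution trace:
  J1 runs 3 units, time = 3
  J2 runs 3 units, time = 6
  J3 runs 3 units, time = 9
  J4 runs 3 units, time = 12
  J5 runs 3 units, time = 15
  J1 runs 3 units, time = 18
  J2 runs 3 units, time = 21
  J3 runs 3 units, time = 24
  J4 runs 3 units, time = 27
  J5 runs 3 units, time = 30
  J1 runs 2 units, time = 32
  J2 runs 3 units, time = 35
  J3 runs 3 units, time = 38
  J4 runs 3 units, time = 41
  J5 runs 3 units, time = 44
  J2 runs 3 units, time = 47
  J3 runs 1 units, time = 48
  J4 runs 3 units, time = 51
  J5 runs 1 units, time = 52
  J2 runs 3 units, time = 55
  J4 runs 1 units, time = 56
Finish times: [32, 55, 48, 56, 52]
Average turnaround = 243/5 = 48.6

48.6


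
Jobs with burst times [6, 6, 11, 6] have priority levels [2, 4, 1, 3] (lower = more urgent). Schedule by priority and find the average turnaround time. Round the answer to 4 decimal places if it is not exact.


Sort by priority (ascending = highest first):
Order: [(1, 11), (2, 6), (3, 6), (4, 6)]
Completion times:
  Priority 1, burst=11, C=11
  Priority 2, burst=6, C=17
  Priority 3, burst=6, C=23
  Priority 4, burst=6, C=29
Average turnaround = 80/4 = 20.0

20.0


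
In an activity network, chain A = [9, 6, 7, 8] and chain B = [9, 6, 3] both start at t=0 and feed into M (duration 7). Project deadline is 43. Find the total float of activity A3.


Forward pass: ES(A3) = sum of predecessors on chain A = 15
EF = ES + duration = 15 + 7 = 22
Backward pass: LF(M) = deadline = 43; LS(M) = 43 - 7 = 36
LF(A3) = LS(M) - sum(successors on chain A) = 36 - 8 = 28
LS = LF - duration = 28 - 7 = 21
Total float = LS - ES = 21 - 15 = 6

6


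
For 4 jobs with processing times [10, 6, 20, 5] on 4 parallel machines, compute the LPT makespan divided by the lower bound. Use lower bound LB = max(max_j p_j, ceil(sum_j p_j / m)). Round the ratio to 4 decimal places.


LPT order: [20, 10, 6, 5]
Machine loads after assignment: [20, 10, 6, 5]
LPT makespan = 20
Lower bound = max(max_job, ceil(total/4)) = max(20, 11) = 20
Ratio = 20 / 20 = 1.0

1.0


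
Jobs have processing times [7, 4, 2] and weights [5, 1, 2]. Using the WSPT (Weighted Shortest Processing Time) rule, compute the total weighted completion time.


Compute p/w ratios and sort ascending (WSPT): [(2, 2), (7, 5), (4, 1)]
Compute weighted completion times:
  Job (p=2,w=2): C=2, w*C=2*2=4
  Job (p=7,w=5): C=9, w*C=5*9=45
  Job (p=4,w=1): C=13, w*C=1*13=13
Total weighted completion time = 62

62


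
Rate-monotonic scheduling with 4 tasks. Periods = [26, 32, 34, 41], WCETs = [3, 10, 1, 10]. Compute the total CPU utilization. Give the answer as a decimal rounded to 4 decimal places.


Compute individual utilizations (exact fractions):
  Task 1: C/T = 3/26 (approx. 0.1154)
  Task 2: C/T = 10/32 = 5/16 (approx. 0.3125)
  Task 3: C/T = 1/34 (approx. 0.0294)
  Task 4: C/T = 10/41 (approx. 0.2439)
Total utilization U = 3/26 + 5/16 + 1/34 + 10/41 = 101657/144976
Rounded to 4 decimal places: U = 0.7012
RM (Liu & Layland) bound for 4 tasks = 0.756828; compare with U = 101657/144976 (approx. 0.701199)
U <= bound, so schedulable by RM sufficient condition.

0.7012


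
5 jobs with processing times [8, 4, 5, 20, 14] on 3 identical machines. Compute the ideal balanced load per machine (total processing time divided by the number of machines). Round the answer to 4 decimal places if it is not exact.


Total processing time = 8 + 4 + 5 + 20 + 14 = 51
Number of machines = 3
Ideal balanced load = 51 / 3 = 17.0

17.0


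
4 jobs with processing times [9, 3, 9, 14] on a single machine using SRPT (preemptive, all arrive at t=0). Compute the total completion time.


Since all jobs arrive at t=0, SRPT equals SPT ordering.
SPT order: [3, 9, 9, 14]
Completion times:
  Job 1: p=3, C=3
  Job 2: p=9, C=12
  Job 3: p=9, C=21
  Job 4: p=14, C=35
Total completion time = 3 + 12 + 21 + 35 = 71

71


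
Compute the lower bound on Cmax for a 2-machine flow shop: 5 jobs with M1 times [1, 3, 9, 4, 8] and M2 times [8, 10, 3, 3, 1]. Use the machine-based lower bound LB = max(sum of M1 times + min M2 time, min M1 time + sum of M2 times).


LB1 = sum(M1 times) + min(M2 times) = 25 + 1 = 26
LB2 = min(M1 times) + sum(M2 times) = 1 + 25 = 26
Lower bound = max(LB1, LB2) = max(26, 26) = 26

26


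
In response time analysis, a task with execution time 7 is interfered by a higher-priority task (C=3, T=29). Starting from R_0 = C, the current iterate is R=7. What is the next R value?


R_next = C + ceil(R_prev / T_hp) * C_hp
ceil(7 / 29) = ceil(0.2414) = 1
Interference = 1 * 3 = 3
R_next = 7 + 3 = 10

10


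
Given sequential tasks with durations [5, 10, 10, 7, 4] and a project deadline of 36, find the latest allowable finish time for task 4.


LF(activity 4) = deadline - sum of successor durations
Successors: activities 5 through 5 with durations [4]
Sum of successor durations = 4
LF = 36 - 4 = 32

32


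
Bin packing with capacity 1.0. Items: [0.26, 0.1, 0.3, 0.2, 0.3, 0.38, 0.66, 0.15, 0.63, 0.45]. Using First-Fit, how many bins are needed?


Place items sequentially using First-Fit:
  Item 0.26 -> new Bin 1
  Item 0.1 -> Bin 1 (now 0.36)
  Item 0.3 -> Bin 1 (now 0.66)
  Item 0.2 -> Bin 1 (now 0.86)
  Item 0.3 -> new Bin 2
  Item 0.38 -> Bin 2 (now 0.68)
  Item 0.66 -> new Bin 3
  Item 0.15 -> Bin 2 (now 0.83)
  Item 0.63 -> new Bin 4
  Item 0.45 -> new Bin 5
Total bins used = 5

5


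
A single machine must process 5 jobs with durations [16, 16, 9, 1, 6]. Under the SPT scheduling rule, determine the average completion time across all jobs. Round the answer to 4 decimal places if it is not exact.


Sort jobs by processing time (SPT order): [1, 6, 9, 16, 16]
Compute completion times sequentially:
  Job 1: processing = 1, completes at 1
  Job 2: processing = 6, completes at 7
  Job 3: processing = 9, completes at 16
  Job 4: processing = 16, completes at 32
  Job 5: processing = 16, completes at 48
Sum of completion times = 104
Average completion time = 104/5 = 20.8

20.8


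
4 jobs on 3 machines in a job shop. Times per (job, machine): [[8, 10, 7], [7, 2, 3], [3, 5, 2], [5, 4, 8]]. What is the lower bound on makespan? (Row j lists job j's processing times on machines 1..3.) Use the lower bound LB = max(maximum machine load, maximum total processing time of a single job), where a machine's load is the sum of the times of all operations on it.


Machine loads:
  Machine 1: 8 + 7 + 3 + 5 = 23
  Machine 2: 10 + 2 + 5 + 4 = 21
  Machine 3: 7 + 3 + 2 + 8 = 20
Max machine load = 23
Job totals:
  Job 1: 25
  Job 2: 12
  Job 3: 10
  Job 4: 17
Max job total = 25
Lower bound = max(23, 25) = 25

25


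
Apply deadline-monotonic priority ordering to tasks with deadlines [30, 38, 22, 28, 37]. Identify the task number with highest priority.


Sort tasks by relative deadline (ascending):
  Task 3: deadline = 22
  Task 4: deadline = 28
  Task 1: deadline = 30
  Task 5: deadline = 37
  Task 2: deadline = 38
Priority order (highest first): [3, 4, 1, 5, 2]
Highest priority task = 3

3


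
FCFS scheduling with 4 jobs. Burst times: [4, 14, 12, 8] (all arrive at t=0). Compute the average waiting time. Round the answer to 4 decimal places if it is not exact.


FCFS order (as given): [4, 14, 12, 8]
Waiting times:
  Job 1: wait = 0
  Job 2: wait = 4
  Job 3: wait = 18
  Job 4: wait = 30
Sum of waiting times = 52
Average waiting time = 52/4 = 13.0

13.0


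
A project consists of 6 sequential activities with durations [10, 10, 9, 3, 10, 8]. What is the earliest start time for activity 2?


Activity 2 starts after activities 1 through 1 complete.
Predecessor durations: [10]
ES = 10 = 10

10


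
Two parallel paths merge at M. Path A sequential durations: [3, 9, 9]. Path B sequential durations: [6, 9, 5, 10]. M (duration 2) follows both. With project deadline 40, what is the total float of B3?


Forward pass: ES(B3) = sum of predecessors on chain B = 15
EF = ES + duration = 15 + 5 = 20
Backward pass: LF(M) = deadline = 40; LS(M) = 40 - 2 = 38
LF(B3) = LS(M) - sum(successors on chain B) = 38 - 10 = 28
LS = LF - duration = 28 - 5 = 23
Total float = LS - ES = 23 - 15 = 8

8


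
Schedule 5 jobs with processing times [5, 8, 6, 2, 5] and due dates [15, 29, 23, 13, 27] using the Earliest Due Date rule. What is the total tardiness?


Sort by due date (EDD order): [(2, 13), (5, 15), (6, 23), (5, 27), (8, 29)]
Compute completion times and tardiness:
  Job 1: p=2, d=13, C=2, tardiness=max(0,2-13)=0
  Job 2: p=5, d=15, C=7, tardiness=max(0,7-15)=0
  Job 3: p=6, d=23, C=13, tardiness=max(0,13-23)=0
  Job 4: p=5, d=27, C=18, tardiness=max(0,18-27)=0
  Job 5: p=8, d=29, C=26, tardiness=max(0,26-29)=0
Total tardiness = 0

0


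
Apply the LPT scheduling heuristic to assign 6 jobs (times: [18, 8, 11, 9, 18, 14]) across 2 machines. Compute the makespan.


Sort jobs in decreasing order (LPT): [18, 18, 14, 11, 9, 8]
Assign each job to the least loaded machine:
  Machine 1: jobs [18, 14, 8], load = 40
  Machine 2: jobs [18, 11, 9], load = 38
Makespan = max load = 40

40


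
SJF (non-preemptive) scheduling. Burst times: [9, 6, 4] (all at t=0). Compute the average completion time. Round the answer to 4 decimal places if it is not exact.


SJF order (ascending): [4, 6, 9]
Completion times:
  Job 1: burst=4, C=4
  Job 2: burst=6, C=10
  Job 3: burst=9, C=19
Average completion = 33/3 = 11.0

11.0


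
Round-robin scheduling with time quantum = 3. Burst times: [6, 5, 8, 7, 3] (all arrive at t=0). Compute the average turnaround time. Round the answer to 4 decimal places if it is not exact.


Time quantum = 3
Execution trace:
  J1 runs 3 units, time = 3
  J2 runs 3 units, time = 6
  J3 runs 3 units, time = 9
  J4 runs 3 units, time = 12
  J5 runs 3 units, time = 15
  J1 runs 3 units, time = 18
  J2 runs 2 units, time = 20
  J3 runs 3 units, time = 23
  J4 runs 3 units, time = 26
  J3 runs 2 units, time = 28
  J4 runs 1 units, time = 29
Finish times: [18, 20, 28, 29, 15]
Average turnaround = 110/5 = 22.0

22.0


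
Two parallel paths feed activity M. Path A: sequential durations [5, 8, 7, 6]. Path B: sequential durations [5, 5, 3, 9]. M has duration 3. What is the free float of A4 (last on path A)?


ES(A4) = sum of predecessors on chain A = 20
EF(A4) = ES + duration = 20 + 6 = 26
Successor of A4 is M. ES(M) = max(sum(A), sum(B)) = max(26, 22) = 26
Free float = ES(successor) - EF(current) = 26 - 26 = 0

0


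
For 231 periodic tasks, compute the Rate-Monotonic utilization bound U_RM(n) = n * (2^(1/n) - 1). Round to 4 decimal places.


Compute 2^(1/231) = 1.0030051436
Subtract 1: 1.0030051436 - 1 = 0.0030051436
Multiply by n: 231 * 0.0030051436 = 0.6941881716
Round to 4 dp: 0.6942

0.6942


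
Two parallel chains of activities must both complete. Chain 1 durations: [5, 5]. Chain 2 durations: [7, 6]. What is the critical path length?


Path A total = 5 + 5 = 10
Path B total = 7 + 6 = 13
Critical path = longest path = max(10, 13) = 13

13


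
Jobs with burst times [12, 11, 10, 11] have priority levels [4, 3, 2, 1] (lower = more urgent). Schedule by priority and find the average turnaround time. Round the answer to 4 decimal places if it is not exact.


Sort by priority (ascending = highest first):
Order: [(1, 11), (2, 10), (3, 11), (4, 12)]
Completion times:
  Priority 1, burst=11, C=11
  Priority 2, burst=10, C=21
  Priority 3, burst=11, C=32
  Priority 4, burst=12, C=44
Average turnaround = 108/4 = 27.0

27.0


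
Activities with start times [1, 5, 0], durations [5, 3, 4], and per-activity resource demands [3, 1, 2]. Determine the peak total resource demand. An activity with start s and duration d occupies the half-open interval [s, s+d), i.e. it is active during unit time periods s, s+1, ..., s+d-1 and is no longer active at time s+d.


Each activity i is active on [start_i, start_i + duration_i).
Compute total resource usage per time slot:
  t=0: active resources = [2], total = 2
  t=1: active resources = [3, 2], total = 5
  t=2: active resources = [3, 2], total = 5
  t=3: active resources = [3, 2], total = 5
  t=4: active resources = [3], total = 3
  t=5: active resources = [3, 1], total = 4
  t=6: active resources = [1], total = 1
  t=7: active resources = [1], total = 1
Peak resource demand = 5

5


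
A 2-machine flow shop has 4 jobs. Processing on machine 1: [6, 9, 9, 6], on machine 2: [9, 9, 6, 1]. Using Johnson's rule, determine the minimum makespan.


Apply Johnson's rule:
  Group 1 (a <= b): [(1, 6, 9), (2, 9, 9)]
  Group 2 (a > b): [(3, 9, 6), (4, 6, 1)]
Optimal job order: [1, 2, 3, 4]
Schedule:
  Job 1: M1 done at 6, M2 done at 15
  Job 2: M1 done at 15, M2 done at 24
  Job 3: M1 done at 24, M2 done at 30
  Job 4: M1 done at 30, M2 done at 31
Makespan = 31

31


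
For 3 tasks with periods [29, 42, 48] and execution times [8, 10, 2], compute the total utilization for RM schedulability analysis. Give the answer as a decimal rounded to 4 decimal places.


Compute individual utilizations (exact fractions):
  Task 1: C/T = 8/29 (approx. 0.2759)
  Task 2: C/T = 10/42 = 5/21 (approx. 0.2381)
  Task 3: C/T = 2/48 = 1/24 (approx. 0.0417)
Total utilization U = 8/29 + 5/21 + 1/24 = 2707/4872
Rounded to 4 decimal places: U = 0.5556
RM (Liu & Layland) bound for 3 tasks = 0.779763; compare with U = 2707/4872 (approx. 0.555624)
U <= bound, so schedulable by RM sufficient condition.

0.5556


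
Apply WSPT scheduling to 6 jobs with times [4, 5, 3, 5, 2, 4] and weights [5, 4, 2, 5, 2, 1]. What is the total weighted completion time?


Compute p/w ratios and sort ascending (WSPT): [(4, 5), (5, 5), (2, 2), (5, 4), (3, 2), (4, 1)]
Compute weighted completion times:
  Job (p=4,w=5): C=4, w*C=5*4=20
  Job (p=5,w=5): C=9, w*C=5*9=45
  Job (p=2,w=2): C=11, w*C=2*11=22
  Job (p=5,w=4): C=16, w*C=4*16=64
  Job (p=3,w=2): C=19, w*C=2*19=38
  Job (p=4,w=1): C=23, w*C=1*23=23
Total weighted completion time = 212

212


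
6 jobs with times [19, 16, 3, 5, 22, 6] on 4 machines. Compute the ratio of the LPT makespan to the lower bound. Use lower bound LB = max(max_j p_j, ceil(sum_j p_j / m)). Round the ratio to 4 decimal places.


LPT order: [22, 19, 16, 6, 5, 3]
Machine loads after assignment: [22, 19, 16, 14]
LPT makespan = 22
Lower bound = max(max_job, ceil(total/4)) = max(22, 18) = 22
Ratio = 22 / 22 = 1.0

1.0


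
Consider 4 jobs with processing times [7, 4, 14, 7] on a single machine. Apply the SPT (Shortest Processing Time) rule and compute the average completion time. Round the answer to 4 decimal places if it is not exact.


Sort jobs by processing time (SPT order): [4, 7, 7, 14]
Compute completion times sequentially:
  Job 1: processing = 4, completes at 4
  Job 2: processing = 7, completes at 11
  Job 3: processing = 7, completes at 18
  Job 4: processing = 14, completes at 32
Sum of completion times = 65
Average completion time = 65/4 = 16.25

16.25


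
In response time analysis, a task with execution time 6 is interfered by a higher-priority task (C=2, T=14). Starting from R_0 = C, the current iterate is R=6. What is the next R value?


R_next = C + ceil(R_prev / T_hp) * C_hp
ceil(6 / 14) = ceil(0.4286) = 1
Interference = 1 * 2 = 2
R_next = 6 + 2 = 8

8


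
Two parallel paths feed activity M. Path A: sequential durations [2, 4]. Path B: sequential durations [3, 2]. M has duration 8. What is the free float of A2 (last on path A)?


ES(A2) = sum of predecessors on chain A = 2
EF(A2) = ES + duration = 2 + 4 = 6
Successor of A2 is M. ES(M) = max(sum(A), sum(B)) = max(6, 5) = 6
Free float = ES(successor) - EF(current) = 6 - 6 = 0

0


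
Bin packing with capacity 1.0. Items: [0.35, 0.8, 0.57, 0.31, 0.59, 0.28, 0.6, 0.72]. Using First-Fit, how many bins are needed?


Place items sequentially using First-Fit:
  Item 0.35 -> new Bin 1
  Item 0.8 -> new Bin 2
  Item 0.57 -> Bin 1 (now 0.92)
  Item 0.31 -> new Bin 3
  Item 0.59 -> Bin 3 (now 0.9)
  Item 0.28 -> new Bin 4
  Item 0.6 -> Bin 4 (now 0.88)
  Item 0.72 -> new Bin 5
Total bins used = 5

5


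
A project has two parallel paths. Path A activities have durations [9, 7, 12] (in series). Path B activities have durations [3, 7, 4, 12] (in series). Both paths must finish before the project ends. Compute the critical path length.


Path A total = 9 + 7 + 12 = 28
Path B total = 3 + 7 + 4 + 12 = 26
Critical path = longest path = max(28, 26) = 28

28


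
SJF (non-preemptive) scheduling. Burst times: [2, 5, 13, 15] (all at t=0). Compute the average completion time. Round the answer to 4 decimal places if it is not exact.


SJF order (ascending): [2, 5, 13, 15]
Completion times:
  Job 1: burst=2, C=2
  Job 2: burst=5, C=7
  Job 3: burst=13, C=20
  Job 4: burst=15, C=35
Average completion = 64/4 = 16.0

16.0


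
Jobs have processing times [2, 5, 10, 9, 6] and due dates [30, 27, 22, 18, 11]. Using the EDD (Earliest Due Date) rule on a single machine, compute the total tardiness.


Sort by due date (EDD order): [(6, 11), (9, 18), (10, 22), (5, 27), (2, 30)]
Compute completion times and tardiness:
  Job 1: p=6, d=11, C=6, tardiness=max(0,6-11)=0
  Job 2: p=9, d=18, C=15, tardiness=max(0,15-18)=0
  Job 3: p=10, d=22, C=25, tardiness=max(0,25-22)=3
  Job 4: p=5, d=27, C=30, tardiness=max(0,30-27)=3
  Job 5: p=2, d=30, C=32, tardiness=max(0,32-30)=2
Total tardiness = 8

8


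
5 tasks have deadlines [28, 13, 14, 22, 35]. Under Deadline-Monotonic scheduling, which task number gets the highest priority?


Sort tasks by relative deadline (ascending):
  Task 2: deadline = 13
  Task 3: deadline = 14
  Task 4: deadline = 22
  Task 1: deadline = 28
  Task 5: deadline = 35
Priority order (highest first): [2, 3, 4, 1, 5]
Highest priority task = 2

2


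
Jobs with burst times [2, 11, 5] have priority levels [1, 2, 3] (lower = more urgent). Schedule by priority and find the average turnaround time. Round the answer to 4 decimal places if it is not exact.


Sort by priority (ascending = highest first):
Order: [(1, 2), (2, 11), (3, 5)]
Completion times:
  Priority 1, burst=2, C=2
  Priority 2, burst=11, C=13
  Priority 3, burst=5, C=18
Average turnaround = 33/3 = 11.0

11.0


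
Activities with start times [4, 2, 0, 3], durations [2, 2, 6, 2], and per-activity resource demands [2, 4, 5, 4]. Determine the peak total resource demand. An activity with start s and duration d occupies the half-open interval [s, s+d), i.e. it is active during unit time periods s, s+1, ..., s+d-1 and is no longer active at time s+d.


Each activity i is active on [start_i, start_i + duration_i).
Compute total resource usage per time slot:
  t=0: active resources = [5], total = 5
  t=1: active resources = [5], total = 5
  t=2: active resources = [4, 5], total = 9
  t=3: active resources = [4, 5, 4], total = 13
  t=4: active resources = [2, 5, 4], total = 11
  t=5: active resources = [2, 5], total = 7
Peak resource demand = 13

13


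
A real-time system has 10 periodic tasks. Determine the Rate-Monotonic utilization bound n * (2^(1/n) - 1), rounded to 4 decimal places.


Compute 2^(1/10) = 1.0717734625
Subtract 1: 1.0717734625 - 1 = 0.0717734625
Multiply by n: 10 * 0.0717734625 = 0.7177346250
Round to 4 dp: 0.7177

0.7177


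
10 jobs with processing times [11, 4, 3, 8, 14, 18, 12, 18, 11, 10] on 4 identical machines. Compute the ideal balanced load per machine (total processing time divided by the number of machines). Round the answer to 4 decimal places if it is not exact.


Total processing time = 11 + 4 + 3 + 8 + 14 + 18 + 12 + 18 + 11 + 10 = 109
Number of machines = 4
Ideal balanced load = 109 / 4 = 27.25

27.25


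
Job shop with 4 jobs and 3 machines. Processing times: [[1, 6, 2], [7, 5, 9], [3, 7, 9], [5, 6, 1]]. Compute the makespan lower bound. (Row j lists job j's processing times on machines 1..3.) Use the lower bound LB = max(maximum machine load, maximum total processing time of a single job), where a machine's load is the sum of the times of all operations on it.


Machine loads:
  Machine 1: 1 + 7 + 3 + 5 = 16
  Machine 2: 6 + 5 + 7 + 6 = 24
  Machine 3: 2 + 9 + 9 + 1 = 21
Max machine load = 24
Job totals:
  Job 1: 9
  Job 2: 21
  Job 3: 19
  Job 4: 12
Max job total = 21
Lower bound = max(24, 21) = 24

24
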